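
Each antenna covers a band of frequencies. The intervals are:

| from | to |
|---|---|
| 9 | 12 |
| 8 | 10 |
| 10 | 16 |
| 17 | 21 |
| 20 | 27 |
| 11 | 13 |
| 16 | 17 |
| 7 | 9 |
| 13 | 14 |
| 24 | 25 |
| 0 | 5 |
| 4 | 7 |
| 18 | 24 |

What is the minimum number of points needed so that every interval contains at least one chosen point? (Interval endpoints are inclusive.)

Process intervals by earliest right end; each time one isn't hit yet, stab at its right endpoint.
Sorted: [0,5] [4,7] [7,9] [8,10] [9,12] [11,13] [13,14] [10,16] [16,17] [17,21] [18,24] [24,25] [20,27]
{[0,5],[4,7]} hit by 5; {[7,9],[8,10],[9,12]} hit by 9; {[11,13],[13,14],[10,16]} hit by 13; {[16,17],[17,21]} hit by 17; {[18,24],[24,25],[20,27]} hit by 24.
Points: 5, 9, 13, 17, 24 (5 total).

5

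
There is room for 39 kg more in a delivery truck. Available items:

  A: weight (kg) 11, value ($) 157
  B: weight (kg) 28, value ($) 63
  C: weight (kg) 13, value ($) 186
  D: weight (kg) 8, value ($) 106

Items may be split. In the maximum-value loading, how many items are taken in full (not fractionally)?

3

Greedy by value/weight ratio, highest first.
Order: C (186/13=14.31) > A (157/11=14.27) > D (106/8=13.25) > B (63/28=2.25)
Fill: take C (13 @ 186) → take A (11 @ 157) → take D (8 @ 106) → take 7/28 of B → 15.75; 39/39 used.
3 item(s) taken whole; one partial (take 7/28 of B).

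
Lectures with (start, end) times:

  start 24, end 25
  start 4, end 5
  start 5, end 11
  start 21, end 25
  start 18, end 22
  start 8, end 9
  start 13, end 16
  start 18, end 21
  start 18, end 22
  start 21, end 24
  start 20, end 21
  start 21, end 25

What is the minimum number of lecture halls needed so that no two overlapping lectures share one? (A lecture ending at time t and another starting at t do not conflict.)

5

Count concurrent intervals with a sweep; the peak is the room count.
Events (time:±→running): 4:+→1 5:-→0 5:+→1 8:+→2 9:-→1 11:-→0 13:+→1 16:-→0 18:+→1 18:+→2 18:+→3 20:+→4 21:-→3 21:-→2 21:+→3 21:+→4 21:+→5 … peak 5.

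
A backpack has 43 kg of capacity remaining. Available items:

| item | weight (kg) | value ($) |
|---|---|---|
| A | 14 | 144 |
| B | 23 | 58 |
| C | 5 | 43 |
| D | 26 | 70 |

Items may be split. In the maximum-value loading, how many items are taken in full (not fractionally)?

2

Order: A (144/14=10.29) > C (43/5=8.60) > D (70/26=2.69) > B (58/23=2.52)
Fill: take A (14 @ 144) → take C (5 @ 43) → take 24/26 of D → 64.62; 43/43 used.
2 item(s) taken whole; one partial (take 24/26 of D).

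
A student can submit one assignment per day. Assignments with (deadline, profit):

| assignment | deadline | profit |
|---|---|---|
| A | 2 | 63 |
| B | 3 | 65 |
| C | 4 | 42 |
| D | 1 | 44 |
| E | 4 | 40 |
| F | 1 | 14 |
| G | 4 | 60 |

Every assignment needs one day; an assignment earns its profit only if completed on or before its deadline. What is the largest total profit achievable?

232

By profit: B(d3,65), A(d2,63), G(d4,60), D(d1,44), C(d4,42), E(d4,40), F(d1,14)
B→slot 3; A→slot 2; G→slot 4; D→slot 1; C skipped; E skipped; F skipped.
Profit = 44 + 63 + 65 + 60 = 232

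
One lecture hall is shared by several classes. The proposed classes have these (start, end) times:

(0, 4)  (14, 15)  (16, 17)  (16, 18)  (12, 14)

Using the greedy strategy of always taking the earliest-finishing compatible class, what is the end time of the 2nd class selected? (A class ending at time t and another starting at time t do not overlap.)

Sorted by end: (0,4)  (12,14)  (14,15)  (16,17)  (16,18)
take (0,4); take (12,14); take (14,15); take (16,17).
Selected: (0,4) (12,14) (14,15) (16,17)

14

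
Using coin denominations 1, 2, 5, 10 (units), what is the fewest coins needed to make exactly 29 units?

5

Greedy: take as many of the largest coin as possible, then repeat with the remainder.
29 − 2×10→9 − 1×5→4 − 2×2→0
Total coins = 2 + 1 + 2 = 5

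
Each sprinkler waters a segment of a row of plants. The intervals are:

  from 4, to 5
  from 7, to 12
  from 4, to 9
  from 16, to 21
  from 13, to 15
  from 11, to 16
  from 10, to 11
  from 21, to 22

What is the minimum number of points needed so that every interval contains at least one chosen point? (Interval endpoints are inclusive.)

4

Sort by right endpoint; whenever an interval is uncovered, place a point at its right end.
By right end: [4,5]  [4,9]  [10,11]  [7,12]  [13,15]  [11,16]  [16,21]  [21,22]
[4,5] uncovered → point at 5; [10,11] uncovered → point at 11; [13,15] uncovered → point at 15; [16,21] uncovered → point at 21.
Points: 5, 11, 15, 21 (4 total).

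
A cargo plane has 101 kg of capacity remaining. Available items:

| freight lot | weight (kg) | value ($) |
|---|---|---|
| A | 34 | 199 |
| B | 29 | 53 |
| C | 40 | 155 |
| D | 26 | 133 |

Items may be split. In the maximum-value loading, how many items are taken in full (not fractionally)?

3

Sort by value per unit weight and fill in that order.
Order: A (199/34=5.85) > D (133/26=5.12) > C (155/40=3.88) > B (53/29=1.83)
Fill: take A (34 @ 199) → take D (26 @ 133) → take C (40 @ 155) → take 1/29 of B → 1.83; 101/101 used.
3 item(s) taken whole; one partial (take 1/29 of B).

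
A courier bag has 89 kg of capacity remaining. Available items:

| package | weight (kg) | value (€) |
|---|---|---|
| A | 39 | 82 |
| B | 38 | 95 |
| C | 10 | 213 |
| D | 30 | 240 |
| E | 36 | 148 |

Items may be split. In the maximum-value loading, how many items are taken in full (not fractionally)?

3

Ratios (sorted): C 21.30, D 8.00, E 4.11, B 2.50, A 2.10
take C (10 @ 213); take D (30 @ 240); take E (36 @ 148); take 13/38 of B → 32.50. Capacity used 89/89.
3 item(s) taken whole; one partial (take 13/38 of B).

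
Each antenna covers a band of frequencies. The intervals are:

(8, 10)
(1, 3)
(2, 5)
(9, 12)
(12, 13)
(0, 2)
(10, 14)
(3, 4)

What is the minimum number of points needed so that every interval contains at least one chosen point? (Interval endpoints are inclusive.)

4

Sort by right endpoint; whenever an interval is uncovered, place a point at its right end.
Sorted: [0,2] [1,3] [3,4] [2,5] [8,10] [9,12] [12,13] [10,14]
{[0,2],[1,3]} hit by 2; {[3,4],[2,5]} hit by 4; {[8,10],[9,12]} hit by 10; {[12,13],[10,14]} hit by 13.
Points: 2, 4, 10, 13 (4 total).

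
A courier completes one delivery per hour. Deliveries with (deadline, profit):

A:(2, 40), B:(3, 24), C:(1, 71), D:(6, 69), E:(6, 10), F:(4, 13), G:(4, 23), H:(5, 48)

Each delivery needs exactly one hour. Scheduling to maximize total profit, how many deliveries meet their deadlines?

Profit order: C=71 D=69 H=48 A=40 B=24 G=23 F=13 E=10
Assign: C→slot 1, D→slot 6, H→slot 5, A→slot 2, B→slot 3, G→slot 4, F skipped, E skipped.
Slots: [1:C] [2:A] [3:B] [4:G] [5:H] [6:D]
6 of 8 scheduled.

6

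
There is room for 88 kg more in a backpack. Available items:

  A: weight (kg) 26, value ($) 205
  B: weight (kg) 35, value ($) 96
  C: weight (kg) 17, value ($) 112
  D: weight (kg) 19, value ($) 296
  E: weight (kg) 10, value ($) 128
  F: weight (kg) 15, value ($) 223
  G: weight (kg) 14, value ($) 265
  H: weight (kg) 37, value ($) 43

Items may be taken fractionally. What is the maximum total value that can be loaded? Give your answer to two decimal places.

1143.35

Sort by value per unit weight and fill in that order.
Ratios (sorted): G 18.93, D 15.58, F 14.87, E 12.80, A 7.88, C 6.59, B 2.74, H 1.16
take G (14 @ 265); take D (19 @ 296); take F (15 @ 223); take E (10 @ 128); take A (26 @ 205); take 4/17 of C → 26.35. Capacity used 88/88.
Total value = 1143.35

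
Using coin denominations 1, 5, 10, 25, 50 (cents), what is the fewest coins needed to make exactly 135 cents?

4

Use the largest denomination that fits, subtract, and repeat.
135 − 2×50→35 − 1×25→10 − 1×10→0
Total coins = 2 + 1 + 1 = 4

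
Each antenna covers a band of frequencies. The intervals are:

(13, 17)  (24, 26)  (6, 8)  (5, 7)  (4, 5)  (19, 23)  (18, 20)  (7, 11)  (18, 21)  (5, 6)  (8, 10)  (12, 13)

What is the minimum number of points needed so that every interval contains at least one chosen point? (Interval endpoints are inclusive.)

5

Process intervals by earliest right end; each time one isn't hit yet, stab at its right endpoint.
By right end: [4,5]  [5,6]  [5,7]  [6,8]  [8,10]  [7,11]  [12,13]  [13,17]  [18,20]  [18,21]  [19,23]  [24,26]
[4,5] uncovered → point at 5; [6,8] uncovered → point at 8; [12,13] uncovered → point at 13; [18,20] uncovered → point at 20; [24,26] uncovered → point at 26.
Points: 5, 8, 13, 20, 26 (5 total).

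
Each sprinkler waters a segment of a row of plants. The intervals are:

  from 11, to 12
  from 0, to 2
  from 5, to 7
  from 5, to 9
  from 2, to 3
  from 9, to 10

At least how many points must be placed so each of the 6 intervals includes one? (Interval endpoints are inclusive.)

4

Process intervals by earliest right end; each time one isn't hit yet, stab at its right endpoint.
Sorted: [0,2] [2,3] [5,7] [5,9] [9,10] [11,12]
{[0,2],[2,3]} hit by 2; {[5,7],[5,9]} hit by 7; {[9,10]} hit by 10; {[11,12]} hit by 12.
Points: 2, 7, 10, 12 (4 total).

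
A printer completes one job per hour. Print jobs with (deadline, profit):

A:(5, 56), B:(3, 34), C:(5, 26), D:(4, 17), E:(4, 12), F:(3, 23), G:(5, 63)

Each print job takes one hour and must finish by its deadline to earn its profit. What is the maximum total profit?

202

Profit order: G=63 A=56 B=34 C=26 F=23 D=17 E=12
Assign: G→slot 5, A→slot 4, B→slot 3, C→slot 2, F→slot 1, D skipped, E skipped.
Slots: [1:F] [2:C] [3:B] [4:A] [5:G]
Profit = 23 + 26 + 34 + 56 + 63 = 202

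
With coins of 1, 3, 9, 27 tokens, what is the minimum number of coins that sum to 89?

7

Use the largest denomination that fits, subtract, and repeat.
89 = 3×27 + 2×3 + 2×1
Total coins = 3 + 2 + 2 = 7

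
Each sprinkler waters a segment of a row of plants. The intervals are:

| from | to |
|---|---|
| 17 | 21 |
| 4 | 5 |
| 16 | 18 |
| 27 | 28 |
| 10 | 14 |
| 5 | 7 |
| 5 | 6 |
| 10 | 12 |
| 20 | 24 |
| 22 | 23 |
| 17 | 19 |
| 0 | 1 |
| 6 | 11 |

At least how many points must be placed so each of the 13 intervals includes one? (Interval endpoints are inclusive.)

Sort by right endpoint; whenever an interval is uncovered, place a point at its right end.
Sorted: [0,1] [4,5] [5,6] [5,7] [6,11] [10,12] [10,14] [16,18] [17,19] [17,21] [22,23] [20,24] [27,28]
{[0,1]} hit by 1; {[4,5],[5,6],[5,7]} hit by 5; {[6,11],[10,12],[10,14]} hit by 11; {[16,18],[17,19],[17,21]} hit by 18; {[22,23],[20,24]} hit by 23; {[27,28]} hit by 28.
Points: 1, 5, 11, 18, 23, 28 (6 total).

6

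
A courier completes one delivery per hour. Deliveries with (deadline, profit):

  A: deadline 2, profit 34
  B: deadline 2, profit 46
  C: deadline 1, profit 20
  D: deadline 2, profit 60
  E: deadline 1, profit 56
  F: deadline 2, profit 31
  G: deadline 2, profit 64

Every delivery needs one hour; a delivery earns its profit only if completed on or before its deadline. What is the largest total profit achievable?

124

By profit: G(d2,64), D(d2,60), E(d1,56), B(d2,46), A(d2,34), F(d2,31), C(d1,20)
G→slot 2; D→slot 1; E skipped; B skipped; A skipped; F skipped; C skipped.
Profit = 60 + 64 = 124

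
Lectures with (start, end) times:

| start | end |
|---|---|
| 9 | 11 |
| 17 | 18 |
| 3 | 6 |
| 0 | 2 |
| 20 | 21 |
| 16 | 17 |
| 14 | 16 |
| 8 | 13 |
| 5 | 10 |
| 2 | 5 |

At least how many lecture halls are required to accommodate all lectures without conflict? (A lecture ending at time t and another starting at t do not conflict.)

3

Events (time:±→running): 0:+→1 2:-→0 2:+→1 3:+→2 5:-→1 5:+→2 6:-→1 8:+→2 9:+→3 … peak 3.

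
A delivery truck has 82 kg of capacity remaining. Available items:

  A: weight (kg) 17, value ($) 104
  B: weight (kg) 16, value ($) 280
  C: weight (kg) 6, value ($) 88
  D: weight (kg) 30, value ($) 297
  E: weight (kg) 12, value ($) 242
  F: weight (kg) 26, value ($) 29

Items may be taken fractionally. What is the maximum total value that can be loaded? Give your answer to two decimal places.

1012.12

Sort by value per unit weight and fill in that order.
Order: E (242/12=20.17) > B (280/16=17.50) > C (88/6=14.67) > D (297/30=9.90) > A (104/17=6.12) > F (29/26=1.12)
Fill: take E (12 @ 242) → take B (16 @ 280) → take C (6 @ 88) → take D (30 @ 297) → take A (17 @ 104) → take 1/26 of F → 1.12; 82/82 used.
Total value = 1012.12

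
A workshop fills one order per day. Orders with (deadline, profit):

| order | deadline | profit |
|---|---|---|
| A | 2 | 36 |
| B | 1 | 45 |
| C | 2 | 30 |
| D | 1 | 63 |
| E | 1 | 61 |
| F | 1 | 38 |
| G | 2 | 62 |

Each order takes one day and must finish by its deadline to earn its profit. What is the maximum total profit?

125

Profit order: D=63 G=62 E=61 B=45 F=38 A=36 C=30
Assign: D→slot 1, G→slot 2, E skipped, B skipped, F skipped, A skipped, C skipped.
Slots: [1:D] [2:G]
Profit = 63 + 62 = 125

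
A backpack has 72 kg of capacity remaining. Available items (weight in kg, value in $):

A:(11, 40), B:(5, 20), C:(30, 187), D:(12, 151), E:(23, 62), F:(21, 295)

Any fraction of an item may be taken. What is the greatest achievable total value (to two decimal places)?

Greedy by value/weight ratio, highest first.
Order: F (295/21=14.05) > D (151/12=12.58) > C (187/30=6.23) > B (20/5=4.00) > A (40/11=3.64) > E (62/23=2.70)
Fill: take F (21 @ 295) → take D (12 @ 151) → take C (30 @ 187) → take B (5 @ 20) → take 4/11 of A → 14.55; 72/72 used.
Total value = 667.55

667.55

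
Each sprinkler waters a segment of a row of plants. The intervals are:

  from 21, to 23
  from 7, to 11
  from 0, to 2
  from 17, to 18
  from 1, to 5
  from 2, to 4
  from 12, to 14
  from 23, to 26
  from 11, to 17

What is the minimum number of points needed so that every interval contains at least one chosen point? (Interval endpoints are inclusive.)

Sorted: [0,2] [2,4] [1,5] [7,11] [12,14] [11,17] [17,18] [21,23] [23,26]
{[0,2],[2,4],[1,5]} hit by 2; {[7,11]} hit by 11; {[12,14],[11,17]} hit by 14; {[17,18]} hit by 18; {[21,23],[23,26]} hit by 23.
Points: 2, 11, 14, 18, 23 (5 total).

5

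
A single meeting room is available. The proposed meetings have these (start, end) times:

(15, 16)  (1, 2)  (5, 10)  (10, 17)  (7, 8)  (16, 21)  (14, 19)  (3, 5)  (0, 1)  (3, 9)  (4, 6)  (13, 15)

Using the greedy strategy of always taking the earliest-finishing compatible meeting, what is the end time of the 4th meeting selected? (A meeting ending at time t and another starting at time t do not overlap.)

Order by finish time; keep every interval that doesn't clash with the previous kept one.
Sorted by end: (0,1)  (1,2)  (3,5)  (4,6)  (7,8)  (3,9)  (5,10)  (13,15)  (15,16)  (10,17)  (14,19)  (16,21)
take (0,1); take (1,2); take (3,5); skip (4,6); take (7,8); skip (5,10); take (13,15); take (15,16); skip (10,17); take (16,21).
Selected: (0,1) (1,2) (3,5) (7,8) (13,15) (15,16) (16,21)

8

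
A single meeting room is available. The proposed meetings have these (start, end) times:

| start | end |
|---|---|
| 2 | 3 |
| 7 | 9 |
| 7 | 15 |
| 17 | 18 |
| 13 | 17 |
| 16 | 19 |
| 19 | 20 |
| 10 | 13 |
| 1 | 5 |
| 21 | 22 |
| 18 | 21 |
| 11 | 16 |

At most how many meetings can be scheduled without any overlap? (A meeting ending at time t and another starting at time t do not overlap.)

By end time: (2,3), (1,5), (7,9), (10,13), (7,15), (11,16), (13,17), (17,18), (16,19), (19,20), (18,21), (21,22).
Pick (2,3); next start ≥ 3 → (7,9); next start ≥ 9 → (10,13); next start ≥ 13 → (13,17); next start ≥ 17 → (17,18); next start ≥ 18 → (19,20); next start ≥ 20 → (21,22).
Selected 7 meetings.

7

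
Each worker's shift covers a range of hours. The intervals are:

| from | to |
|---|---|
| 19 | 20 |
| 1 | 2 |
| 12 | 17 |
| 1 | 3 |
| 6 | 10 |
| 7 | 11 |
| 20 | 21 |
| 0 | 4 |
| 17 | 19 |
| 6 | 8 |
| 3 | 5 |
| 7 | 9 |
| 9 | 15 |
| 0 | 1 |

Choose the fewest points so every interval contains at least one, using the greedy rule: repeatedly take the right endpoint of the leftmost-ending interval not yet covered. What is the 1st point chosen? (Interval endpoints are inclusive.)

By right end: [0,1]  [1,2]  [1,3]  [0,4]  [3,5]  [6,8]  [7,9]  [6,10]  [7,11]  [9,15]  [12,17]  [17,19]  [19,20]  [20,21]
[0,1] uncovered → point at 1; [3,5] uncovered → point at 5; [6,8] uncovered → point at 8; [9,15] uncovered → point at 15; [17,19] uncovered → point at 19; [20,21] uncovered → point at 21.
Points: 1, 5, 8, 15, 19, 21 (6 total).

1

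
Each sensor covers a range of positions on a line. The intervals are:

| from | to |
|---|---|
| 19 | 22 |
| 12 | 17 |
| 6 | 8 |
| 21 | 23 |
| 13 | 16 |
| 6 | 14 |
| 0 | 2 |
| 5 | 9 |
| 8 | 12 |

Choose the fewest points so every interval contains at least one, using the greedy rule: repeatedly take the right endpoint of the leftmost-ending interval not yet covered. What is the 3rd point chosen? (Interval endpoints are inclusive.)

Process intervals by earliest right end; each time one isn't hit yet, stab at its right endpoint.
Sorted: [0,2] [6,8] [5,9] [8,12] [6,14] [13,16] [12,17] [19,22] [21,23]
{[0,2]} hit by 2; {[6,8],[5,9],[8,12],[6,14]} hit by 8; {[13,16],[12,17]} hit by 16; {[19,22],[21,23]} hit by 22.
Points: 2, 8, 16, 22 (4 total).

16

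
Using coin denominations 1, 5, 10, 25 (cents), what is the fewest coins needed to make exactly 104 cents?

8

104 − 4×25→4 − 4×1→0
Total coins = 4 + 4 = 8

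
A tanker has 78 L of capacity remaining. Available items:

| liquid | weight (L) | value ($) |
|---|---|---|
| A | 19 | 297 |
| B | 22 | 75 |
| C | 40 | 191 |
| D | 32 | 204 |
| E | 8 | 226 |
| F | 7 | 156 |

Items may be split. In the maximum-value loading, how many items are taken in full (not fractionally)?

Order: E (226/8=28.25) > F (156/7=22.29) > A (297/19=15.63) > D (204/32=6.38) > C (191/40=4.78) > B (75/22=3.41)
Fill: take E (8 @ 226) → take F (7 @ 156) → take A (19 @ 297) → take D (32 @ 204) → take 12/40 of C → 57.30; 78/78 used.
4 item(s) taken whole; one partial (take 12/40 of C).

4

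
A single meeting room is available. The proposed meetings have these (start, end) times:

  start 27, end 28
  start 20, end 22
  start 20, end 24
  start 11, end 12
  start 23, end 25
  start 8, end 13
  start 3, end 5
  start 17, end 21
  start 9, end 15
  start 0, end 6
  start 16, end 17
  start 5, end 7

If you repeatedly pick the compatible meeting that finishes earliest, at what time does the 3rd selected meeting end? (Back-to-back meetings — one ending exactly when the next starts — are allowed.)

Greedy by earliest finish: after sorting by end time, pick each interval compatible with the last pick.
By end time: (3,5), (0,6), (5,7), (11,12), (8,13), (9,15), (16,17), (17,21), (20,22), (20,24), (23,25), (27,28).
Pick (3,5); next start ≥ 5 → (5,7); next start ≥ 7 → (11,12); next start ≥ 12 → (16,17); next start ≥ 17 → (17,21); next start ≥ 21 → (23,25); next start ≥ 25 → (27,28).
Selected: (3,5) (5,7) (11,12) (16,17) (17,21) (23,25) (27,28)

12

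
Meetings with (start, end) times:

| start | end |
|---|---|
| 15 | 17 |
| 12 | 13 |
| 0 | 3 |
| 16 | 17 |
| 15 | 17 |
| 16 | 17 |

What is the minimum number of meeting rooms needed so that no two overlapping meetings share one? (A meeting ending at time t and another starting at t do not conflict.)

4

Events (time:±→running): 0:+→1 3:-→0 12:+→1 13:-→0 15:+→1 15:+→2 16:+→3 16:+→4 … peak 4.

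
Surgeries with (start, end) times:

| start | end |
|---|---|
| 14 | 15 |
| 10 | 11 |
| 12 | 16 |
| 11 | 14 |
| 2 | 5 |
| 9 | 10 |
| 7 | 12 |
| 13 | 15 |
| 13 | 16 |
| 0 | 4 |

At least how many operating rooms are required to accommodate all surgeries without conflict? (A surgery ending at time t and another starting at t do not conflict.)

4

Count concurrent intervals with a sweep; the peak is the room count.
starts: [0, 2, 7, 9, 10, 11, 12, 13, 13, 14]
ends:   [4, 5, 10, 11, 12, 14, 15, 15, 16, 16]
s0→1 s2→2 e4→1 e5→0 s7→1 s9→2 e10→1 s10→2 e11→1 s11→2 e12→1 s12→2 s13→3 s13→4  — peak 4.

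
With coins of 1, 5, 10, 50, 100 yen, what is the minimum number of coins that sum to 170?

4

170 = 1×100 + 1×50 + 2×10
Total coins = 1 + 1 + 2 = 4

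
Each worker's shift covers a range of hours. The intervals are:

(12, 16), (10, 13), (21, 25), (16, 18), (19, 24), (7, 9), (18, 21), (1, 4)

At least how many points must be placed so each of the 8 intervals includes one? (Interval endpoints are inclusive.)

Sorted: [1,4] [7,9] [10,13] [12,16] [16,18] [18,21] [19,24] [21,25]
{[1,4]} hit by 4; {[7,9]} hit by 9; {[10,13],[12,16]} hit by 13; {[16,18],[18,21]} hit by 18; {[19,24],[21,25]} hit by 24.
Points: 4, 9, 13, 18, 24 (5 total).

5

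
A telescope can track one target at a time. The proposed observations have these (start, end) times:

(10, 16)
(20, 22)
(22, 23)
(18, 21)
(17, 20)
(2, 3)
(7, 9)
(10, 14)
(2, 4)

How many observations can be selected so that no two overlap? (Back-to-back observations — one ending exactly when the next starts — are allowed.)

6

Sorted by end: (2,3)  (2,4)  (7,9)  (10,14)  (10,16)  (17,20)  (18,21)  (20,22)  (22,23)
take (2,3); take (7,9); take (10,14); skip (10,16); take (17,20); take (20,22); take (22,23).
Selected 6 observations.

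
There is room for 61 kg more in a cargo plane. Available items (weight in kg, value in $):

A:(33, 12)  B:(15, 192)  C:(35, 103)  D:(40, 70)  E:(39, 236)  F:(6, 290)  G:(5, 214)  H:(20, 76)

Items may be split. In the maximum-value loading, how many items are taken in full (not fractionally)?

Ratios (sorted): F 48.33, G 42.80, B 12.80, E 6.05, H 3.80, C 2.94, D 1.75, A 0.36
take F (6 @ 290); take G (5 @ 214); take B (15 @ 192); take 35/39 of E → 211.79. Capacity used 61/61.
3 item(s) taken whole; one partial (take 35/39 of E).

3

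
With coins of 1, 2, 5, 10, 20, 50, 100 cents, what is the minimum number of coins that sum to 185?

185 − 1×100→85 − 1×50→35 − 1×20→15 − 1×10→5 − 1×5→0
Total coins = 1 + 1 + 1 + 1 + 1 = 5

5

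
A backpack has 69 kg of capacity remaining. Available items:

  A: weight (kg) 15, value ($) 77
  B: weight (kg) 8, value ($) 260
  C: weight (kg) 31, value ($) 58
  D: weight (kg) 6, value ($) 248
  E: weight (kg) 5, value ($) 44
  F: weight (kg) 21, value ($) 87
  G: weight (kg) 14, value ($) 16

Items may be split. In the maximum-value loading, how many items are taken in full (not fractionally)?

Sort by value per unit weight and fill in that order.
Order: D (248/6=41.33) > B (260/8=32.50) > E (44/5=8.80) > A (77/15=5.13) > F (87/21=4.14) > C (58/31=1.87) > G (16/14=1.14)
Fill: take D (6 @ 248) → take B (8 @ 260) → take E (5 @ 44) → take A (15 @ 77) → take F (21 @ 87) → take 14/31 of C → 26.19; 69/69 used.
5 item(s) taken whole; one partial (take 14/31 of C).

5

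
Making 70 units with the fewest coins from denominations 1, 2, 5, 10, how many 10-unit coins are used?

Use the largest denomination that fits, subtract, and repeat.
70 = 7×10
Count of 10: 7

7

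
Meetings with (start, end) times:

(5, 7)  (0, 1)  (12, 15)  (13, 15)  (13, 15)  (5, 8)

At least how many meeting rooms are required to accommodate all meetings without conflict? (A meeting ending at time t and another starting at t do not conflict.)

The answer is the maximum number of intervals overlapping at any instant.
Events (time:±→running): 0:+→1 1:-→0 5:+→1 5:+→2 7:-→1 8:-→0 12:+→1 13:+→2 13:+→3 … peak 3.

3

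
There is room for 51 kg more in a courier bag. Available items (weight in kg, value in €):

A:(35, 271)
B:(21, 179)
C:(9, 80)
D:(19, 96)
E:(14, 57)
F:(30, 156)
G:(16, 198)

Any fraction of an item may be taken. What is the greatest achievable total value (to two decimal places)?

Ratios (sorted): G 12.38, C 8.89, B 8.52, A 7.74, F 5.20, D 5.05, E 4.07
take G (16 @ 198); take C (9 @ 80); take B (21 @ 179); take 5/35 of A → 38.71. Capacity used 51/51.
Total value = 495.71

495.71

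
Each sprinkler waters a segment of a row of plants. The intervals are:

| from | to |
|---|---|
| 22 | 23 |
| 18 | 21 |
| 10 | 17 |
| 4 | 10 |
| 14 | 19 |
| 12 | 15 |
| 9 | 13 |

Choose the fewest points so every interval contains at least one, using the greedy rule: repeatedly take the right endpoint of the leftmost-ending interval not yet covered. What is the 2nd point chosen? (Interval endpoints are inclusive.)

By right end: [4,10]  [9,13]  [12,15]  [10,17]  [14,19]  [18,21]  [22,23]
[4,10] uncovered → point at 10; [12,15] uncovered → point at 15; [18,21] uncovered → point at 21; [22,23] uncovered → point at 23.
Points: 10, 15, 21, 23 (4 total).

15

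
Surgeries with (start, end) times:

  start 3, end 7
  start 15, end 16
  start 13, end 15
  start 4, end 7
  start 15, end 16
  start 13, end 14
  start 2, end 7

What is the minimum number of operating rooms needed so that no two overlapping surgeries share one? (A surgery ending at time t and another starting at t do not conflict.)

Count concurrent intervals with a sweep; the peak is the room count.
Events (time:±→running): 2:+→1 3:+→2 4:+→3 … peak 3.

3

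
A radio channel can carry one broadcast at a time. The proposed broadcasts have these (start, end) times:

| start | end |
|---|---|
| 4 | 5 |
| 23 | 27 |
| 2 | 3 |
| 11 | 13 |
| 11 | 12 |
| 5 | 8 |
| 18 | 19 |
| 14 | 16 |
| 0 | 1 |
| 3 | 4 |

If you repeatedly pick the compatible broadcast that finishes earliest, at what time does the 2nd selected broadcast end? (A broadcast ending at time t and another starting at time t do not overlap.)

3

By end time: (0,1), (2,3), (3,4), (4,5), (5,8), (11,12), (11,13), (14,16), (18,19), (23,27).
Pick (0,1); next start ≥ 1 → (2,3); next start ≥ 3 → (3,4); next start ≥ 4 → (4,5); next start ≥ 5 → (5,8); next start ≥ 8 → (11,12); next start ≥ 12 → (14,16); next start ≥ 16 → (18,19); next start ≥ 19 → (23,27).
Selected: (0,1) (2,3) (3,4) (4,5) (5,8) (11,12) (14,16) (18,19) (23,27)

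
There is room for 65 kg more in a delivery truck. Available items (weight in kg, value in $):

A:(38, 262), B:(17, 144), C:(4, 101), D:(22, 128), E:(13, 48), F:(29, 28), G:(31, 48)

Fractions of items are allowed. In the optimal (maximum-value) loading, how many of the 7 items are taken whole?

3

Order: C (101/4=25.25) > B (144/17=8.47) > A (262/38=6.89) > D (128/22=5.82) > E (48/13=3.69) > G (48/31=1.55) > F (28/29=0.97)
Fill: take C (4 @ 101) → take B (17 @ 144) → take A (38 @ 262) → take 6/22 of D → 34.91; 65/65 used.
3 item(s) taken whole; one partial (take 6/22 of D).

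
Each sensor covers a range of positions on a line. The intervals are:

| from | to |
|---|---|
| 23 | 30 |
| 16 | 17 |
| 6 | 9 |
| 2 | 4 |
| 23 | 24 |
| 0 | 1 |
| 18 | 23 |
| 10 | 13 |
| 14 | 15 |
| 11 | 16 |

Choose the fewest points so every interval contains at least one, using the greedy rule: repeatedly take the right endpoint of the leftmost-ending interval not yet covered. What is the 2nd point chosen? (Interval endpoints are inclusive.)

4

Sorted: [0,1] [2,4] [6,9] [10,13] [14,15] [11,16] [16,17] [18,23] [23,24] [23,30]
{[0,1]} hit by 1; {[2,4]} hit by 4; {[6,9]} hit by 9; {[10,13]} hit by 13; {[14,15],[11,16]} hit by 15; {[16,17]} hit by 17; {[18,23],[23,24],[23,30]} hit by 23.
Points: 1, 4, 9, 13, 15, 17, 23 (7 total).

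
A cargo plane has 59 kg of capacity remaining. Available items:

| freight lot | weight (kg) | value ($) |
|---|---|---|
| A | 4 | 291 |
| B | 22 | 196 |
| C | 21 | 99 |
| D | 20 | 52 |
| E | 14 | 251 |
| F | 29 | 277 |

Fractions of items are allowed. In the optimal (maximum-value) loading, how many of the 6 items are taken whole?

Order: A (291/4=72.75) > E (251/14=17.93) > F (277/29=9.55) > B (196/22=8.91) > C (99/21=4.71) > D (52/20=2.60)
Fill: take A (4 @ 291) → take E (14 @ 251) → take F (29 @ 277) → take 12/22 of B → 106.91; 59/59 used.
3 item(s) taken whole; one partial (take 12/22 of B).

3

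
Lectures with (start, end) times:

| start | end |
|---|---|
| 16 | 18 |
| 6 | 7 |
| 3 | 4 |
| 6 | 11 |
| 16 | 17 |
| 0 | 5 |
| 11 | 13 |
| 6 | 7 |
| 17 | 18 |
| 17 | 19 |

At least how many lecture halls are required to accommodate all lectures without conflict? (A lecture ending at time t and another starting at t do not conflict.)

3

Count concurrent intervals with a sweep; the peak is the room count.
starts: [0, 3, 6, 6, 6, 11, 16, 16, 17, 17]
ends:   [4, 5, 7, 7, 11, 13, 17, 18, 18, 19]
s0→1 s3→2 e4→1 e5→0 s6→1 s6→2 s6→3  — peak 3.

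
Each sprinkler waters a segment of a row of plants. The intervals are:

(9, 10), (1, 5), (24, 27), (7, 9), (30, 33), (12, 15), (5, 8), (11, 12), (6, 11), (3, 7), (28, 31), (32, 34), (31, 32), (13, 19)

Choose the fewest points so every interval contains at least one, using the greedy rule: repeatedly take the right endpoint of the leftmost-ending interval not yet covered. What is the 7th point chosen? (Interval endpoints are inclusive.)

34

By right end: [1,5]  [3,7]  [5,8]  [7,9]  [9,10]  [6,11]  [11,12]  [12,15]  [13,19]  [24,27]  [28,31]  [31,32]  [30,33]  [32,34]
[1,5] uncovered → point at 5; [7,9] uncovered → point at 9; [11,12] uncovered → point at 12; [13,19] uncovered → point at 19; [24,27] uncovered → point at 27; [28,31] uncovered → point at 31; [32,34] uncovered → point at 34.
Points: 5, 9, 12, 19, 27, 31, 34 (7 total).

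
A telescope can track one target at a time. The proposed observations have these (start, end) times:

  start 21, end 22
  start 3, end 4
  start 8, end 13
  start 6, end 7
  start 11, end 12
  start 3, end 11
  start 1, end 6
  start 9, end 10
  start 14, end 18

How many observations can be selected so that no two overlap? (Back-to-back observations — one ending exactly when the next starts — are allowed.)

Order by finish time; keep every interval that doesn't clash with the previous kept one.
Sorted by end: (3,4)  (1,6)  (6,7)  (9,10)  (3,11)  (11,12)  (8,13)  (14,18)  (21,22)
take (3,4); take (6,7); take (9,10); take (11,12); skip (8,13); take (14,18); take (21,22).
Selected 6 observations.

6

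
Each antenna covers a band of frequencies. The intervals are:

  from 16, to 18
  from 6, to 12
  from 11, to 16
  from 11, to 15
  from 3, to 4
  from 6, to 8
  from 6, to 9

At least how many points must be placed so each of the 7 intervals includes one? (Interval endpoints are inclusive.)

4

Sort by right endpoint; whenever an interval is uncovered, place a point at its right end.
Sorted: [3,4] [6,8] [6,9] [6,12] [11,15] [11,16] [16,18]
{[3,4]} hit by 4; {[6,8],[6,9],[6,12]} hit by 8; {[11,15],[11,16]} hit by 15; {[16,18]} hit by 18.
Points: 4, 8, 15, 18 (4 total).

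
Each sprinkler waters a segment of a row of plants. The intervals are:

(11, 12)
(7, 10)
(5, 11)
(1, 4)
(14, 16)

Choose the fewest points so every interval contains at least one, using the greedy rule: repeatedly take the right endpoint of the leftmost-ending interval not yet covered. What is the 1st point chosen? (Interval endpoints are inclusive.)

Sort by right endpoint; whenever an interval is uncovered, place a point at its right end.
By right end: [1,4]  [7,10]  [5,11]  [11,12]  [14,16]
[1,4] uncovered → point at 4; [7,10] uncovered → point at 10; [11,12] uncovered → point at 12; [14,16] uncovered → point at 16.
Points: 4, 10, 12, 16 (4 total).

4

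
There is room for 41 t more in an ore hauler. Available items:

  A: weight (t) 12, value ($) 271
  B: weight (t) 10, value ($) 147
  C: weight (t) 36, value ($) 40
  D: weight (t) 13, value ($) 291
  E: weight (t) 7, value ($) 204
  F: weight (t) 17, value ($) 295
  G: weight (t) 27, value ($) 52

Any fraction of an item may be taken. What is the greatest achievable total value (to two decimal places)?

922.18

Sort by value per unit weight and fill in that order.
Order: E (204/7=29.14) > A (271/12=22.58) > D (291/13=22.38) > F (295/17=17.35) > B (147/10=14.70) > G (52/27=1.93) > C (40/36=1.11)
Fill: take E (7 @ 204) → take A (12 @ 271) → take D (13 @ 291) → take 9/17 of F → 156.18; 41/41 used.
Total value = 922.18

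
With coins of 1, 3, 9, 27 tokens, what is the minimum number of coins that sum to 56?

4

56 = 2×27 + 2×1
Total coins = 2 + 2 = 4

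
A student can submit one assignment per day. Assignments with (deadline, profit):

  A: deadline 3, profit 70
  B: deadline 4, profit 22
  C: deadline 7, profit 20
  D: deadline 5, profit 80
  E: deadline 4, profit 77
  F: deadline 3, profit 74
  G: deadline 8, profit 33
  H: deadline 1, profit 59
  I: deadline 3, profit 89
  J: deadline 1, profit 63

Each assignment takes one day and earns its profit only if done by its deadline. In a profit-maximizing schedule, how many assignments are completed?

Sort by profit descending; place each in the latest free slot ≤ its deadline.
By profit: I(d3,89), D(d5,80), E(d4,77), F(d3,74), A(d3,70), J(d1,63), H(d1,59), G(d8,33), B(d4,22), C(d7,20)
I→slot 3; D→slot 5; E→slot 4; F→slot 2; A→slot 1; J skipped; H skipped; G→slot 8; B skipped; C→slot 7.
7 of 10 scheduled.

7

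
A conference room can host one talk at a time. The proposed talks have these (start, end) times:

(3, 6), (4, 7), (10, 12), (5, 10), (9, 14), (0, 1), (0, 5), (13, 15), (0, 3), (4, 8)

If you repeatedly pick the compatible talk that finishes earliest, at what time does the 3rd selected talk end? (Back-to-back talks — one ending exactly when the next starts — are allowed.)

Sort by end time and greedily take each interval whose start is ≥ the last chosen end.
Sorted by end: (0,1)  (0,3)  (0,5)  (3,6)  (4,7)  (4,8)  (5,10)  (10,12)  (9,14)  (13,15)
take (0,1); skip (0,3); skip (0,5); take (3,6); skip (4,7); skip (4,8); take (10,12); take (13,15).
Selected: (0,1) (3,6) (10,12) (13,15)

12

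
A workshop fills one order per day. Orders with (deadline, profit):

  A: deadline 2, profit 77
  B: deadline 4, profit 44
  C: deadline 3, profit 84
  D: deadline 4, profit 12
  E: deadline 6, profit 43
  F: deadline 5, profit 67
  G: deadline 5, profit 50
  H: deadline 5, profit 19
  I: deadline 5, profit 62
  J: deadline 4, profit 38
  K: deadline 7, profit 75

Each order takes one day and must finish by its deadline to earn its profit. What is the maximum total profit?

458

Sort by profit descending; place each in the latest free slot ≤ its deadline.
Profit order: C=84 A=77 K=75 F=67 I=62 G=50 B=44 E=43 J=38 H=19 D=12
Assign: C→slot 3, A→slot 2, K→slot 7, F→slot 5, I→slot 4, G→slot 1, B skipped, E→slot 6, J skipped, H skipped, D skipped.
Slots: [1:G] [2:A] [3:C] [4:I] [5:F] [6:E] [7:K]
Profit = 50 + 77 + 84 + 62 + 67 + 43 + 75 = 458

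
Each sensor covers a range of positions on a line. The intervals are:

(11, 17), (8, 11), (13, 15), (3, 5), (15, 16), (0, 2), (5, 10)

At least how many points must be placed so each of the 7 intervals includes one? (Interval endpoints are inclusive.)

Process intervals by earliest right end; each time one isn't hit yet, stab at its right endpoint.
Sorted: [0,2] [3,5] [5,10] [8,11] [13,15] [15,16] [11,17]
{[0,2]} hit by 2; {[3,5],[5,10]} hit by 5; {[8,11]} hit by 11; {[13,15],[15,16],[11,17]} hit by 15.
Points: 2, 5, 11, 15 (4 total).

4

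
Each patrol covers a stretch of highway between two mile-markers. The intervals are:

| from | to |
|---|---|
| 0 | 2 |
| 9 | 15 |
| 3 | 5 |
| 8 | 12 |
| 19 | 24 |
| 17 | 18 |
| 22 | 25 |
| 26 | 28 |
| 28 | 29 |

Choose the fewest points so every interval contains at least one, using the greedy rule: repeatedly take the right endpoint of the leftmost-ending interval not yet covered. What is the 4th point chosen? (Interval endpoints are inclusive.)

18

Process intervals by earliest right end; each time one isn't hit yet, stab at its right endpoint.
By right end: [0,2]  [3,5]  [8,12]  [9,15]  [17,18]  [19,24]  [22,25]  [26,28]  [28,29]
[0,2] uncovered → point at 2; [3,5] uncovered → point at 5; [8,12] uncovered → point at 12; [17,18] uncovered → point at 18; [19,24] uncovered → point at 24; [26,28] uncovered → point at 28.
Points: 2, 5, 12, 18, 24, 28 (6 total).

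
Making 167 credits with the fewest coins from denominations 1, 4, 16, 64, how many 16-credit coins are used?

Greedy: take as many of the largest coin as possible, then repeat with the remainder.
167 = 2×64 + 2×16 + 1×4 + 3×1
Count of 16: 2

2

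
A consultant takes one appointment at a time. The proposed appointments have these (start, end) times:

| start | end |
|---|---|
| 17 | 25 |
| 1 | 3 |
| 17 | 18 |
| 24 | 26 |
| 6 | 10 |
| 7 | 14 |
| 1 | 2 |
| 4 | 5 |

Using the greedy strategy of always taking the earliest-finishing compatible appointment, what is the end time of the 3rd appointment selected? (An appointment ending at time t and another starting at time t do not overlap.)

By end time: (1,2), (1,3), (4,5), (6,10), (7,14), (17,18), (17,25), (24,26).
Pick (1,2); next start ≥ 2 → (4,5); next start ≥ 5 → (6,10); next start ≥ 10 → (17,18); next start ≥ 18 → (24,26).
Selected: (1,2) (4,5) (6,10) (17,18) (24,26)

10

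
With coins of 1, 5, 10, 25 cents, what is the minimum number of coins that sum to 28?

4

Greedy: take as many of the largest coin as possible, then repeat with the remainder.
28 − 1×25→3 − 3×1→0
Total coins = 1 + 3 = 4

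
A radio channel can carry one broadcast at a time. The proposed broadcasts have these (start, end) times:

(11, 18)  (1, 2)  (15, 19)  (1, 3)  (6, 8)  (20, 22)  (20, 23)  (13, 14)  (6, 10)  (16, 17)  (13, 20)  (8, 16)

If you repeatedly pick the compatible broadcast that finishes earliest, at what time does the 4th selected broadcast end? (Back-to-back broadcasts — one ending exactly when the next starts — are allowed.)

17

Sorted by end: (1,2)  (1,3)  (6,8)  (6,10)  (13,14)  (8,16)  (16,17)  (11,18)  (15,19)  (13,20)  (20,22)  (20,23)
take (1,2); skip (1,3); take (6,8); take (13,14); skip (8,16); take (16,17); skip (11,18); take (20,22); skip (20,23).
Selected: (1,2) (6,8) (13,14) (16,17) (20,22)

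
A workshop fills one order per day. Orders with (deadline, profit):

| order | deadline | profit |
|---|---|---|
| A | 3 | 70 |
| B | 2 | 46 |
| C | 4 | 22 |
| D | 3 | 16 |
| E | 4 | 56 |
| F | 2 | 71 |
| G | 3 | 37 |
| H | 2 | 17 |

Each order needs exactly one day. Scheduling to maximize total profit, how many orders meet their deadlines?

4

Take jobs in profit order; each goes to the latest open slot no later than its deadline.
By profit: F(d2,71), A(d3,70), E(d4,56), B(d2,46), G(d3,37), C(d4,22), H(d2,17), D(d3,16)
F→slot 2; A→slot 3; E→slot 4; B→slot 1; G skipped; C skipped; H skipped; D skipped.
4 of 8 scheduled.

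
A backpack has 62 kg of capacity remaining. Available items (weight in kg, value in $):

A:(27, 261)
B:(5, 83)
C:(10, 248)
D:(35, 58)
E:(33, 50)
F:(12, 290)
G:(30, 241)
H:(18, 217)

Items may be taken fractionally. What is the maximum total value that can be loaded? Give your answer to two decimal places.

1002.33

Greedy by value/weight ratio, highest first.
Order: C (248/10=24.80) > F (290/12=24.17) > B (83/5=16.60) > H (217/18=12.06) > A (261/27=9.67) > G (241/30=8.03) > D (58/35=1.66) > E (50/33=1.52)
Fill: take C (10 @ 248) → take F (12 @ 290) → take B (5 @ 83) → take H (18 @ 217) → take 17/27 of A → 164.33; 62/62 used.
Total value = 1002.33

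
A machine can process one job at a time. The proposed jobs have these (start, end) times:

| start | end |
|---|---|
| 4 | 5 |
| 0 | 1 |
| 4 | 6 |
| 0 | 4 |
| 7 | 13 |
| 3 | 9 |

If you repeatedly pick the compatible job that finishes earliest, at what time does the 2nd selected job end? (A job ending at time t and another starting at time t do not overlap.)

5

Order by finish time; keep every interval that doesn't clash with the previous kept one.
By end time: (0,1), (0,4), (4,5), (4,6), (3,9), (7,13).
Pick (0,1); next start ≥ 1 → (4,5); next start ≥ 5 → (7,13).
Selected: (0,1) (4,5) (7,13)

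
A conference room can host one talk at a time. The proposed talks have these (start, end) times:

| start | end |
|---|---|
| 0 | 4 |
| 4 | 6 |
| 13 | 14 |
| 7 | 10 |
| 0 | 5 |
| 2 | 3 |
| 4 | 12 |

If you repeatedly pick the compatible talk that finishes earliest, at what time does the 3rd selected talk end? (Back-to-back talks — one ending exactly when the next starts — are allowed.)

Sorted by end: (2,3)  (0,4)  (0,5)  (4,6)  (7,10)  (4,12)  (13,14)
take (2,3); take (4,6); take (7,10); take (13,14).
Selected: (2,3) (4,6) (7,10) (13,14)

10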